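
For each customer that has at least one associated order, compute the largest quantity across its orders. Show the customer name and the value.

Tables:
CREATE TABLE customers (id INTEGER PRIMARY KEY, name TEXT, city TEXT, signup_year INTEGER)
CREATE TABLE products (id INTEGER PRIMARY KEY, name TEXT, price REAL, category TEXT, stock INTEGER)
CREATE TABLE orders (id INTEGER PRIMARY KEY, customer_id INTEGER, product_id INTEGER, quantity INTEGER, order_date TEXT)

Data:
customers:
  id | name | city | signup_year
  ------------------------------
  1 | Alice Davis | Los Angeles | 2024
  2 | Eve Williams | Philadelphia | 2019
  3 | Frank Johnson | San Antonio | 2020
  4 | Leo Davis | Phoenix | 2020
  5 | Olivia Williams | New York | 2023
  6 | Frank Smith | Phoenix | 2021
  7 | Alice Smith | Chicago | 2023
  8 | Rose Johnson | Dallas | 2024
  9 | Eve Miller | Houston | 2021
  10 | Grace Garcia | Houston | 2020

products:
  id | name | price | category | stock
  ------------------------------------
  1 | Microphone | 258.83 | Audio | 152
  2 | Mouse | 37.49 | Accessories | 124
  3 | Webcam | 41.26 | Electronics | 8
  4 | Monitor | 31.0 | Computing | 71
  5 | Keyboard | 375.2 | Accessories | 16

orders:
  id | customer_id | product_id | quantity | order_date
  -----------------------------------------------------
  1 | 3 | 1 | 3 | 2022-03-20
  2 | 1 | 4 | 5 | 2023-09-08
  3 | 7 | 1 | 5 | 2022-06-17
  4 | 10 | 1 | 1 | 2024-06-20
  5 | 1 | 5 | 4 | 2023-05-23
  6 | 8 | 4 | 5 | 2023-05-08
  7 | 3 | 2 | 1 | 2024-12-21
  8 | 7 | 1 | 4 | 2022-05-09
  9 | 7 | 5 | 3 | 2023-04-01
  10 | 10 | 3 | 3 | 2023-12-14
SELECT p.name, MAX(c.quantity) AS max_quantity FROM orders c JOIN customers p ON c.customer_id = p.id GROUP BY p.id, p.name

Execution result:
name | max_quantity
Alice Davis | 5
Frank Johnson | 3
Alice Smith | 5
Rose Johnson | 5
Grace Garcia | 3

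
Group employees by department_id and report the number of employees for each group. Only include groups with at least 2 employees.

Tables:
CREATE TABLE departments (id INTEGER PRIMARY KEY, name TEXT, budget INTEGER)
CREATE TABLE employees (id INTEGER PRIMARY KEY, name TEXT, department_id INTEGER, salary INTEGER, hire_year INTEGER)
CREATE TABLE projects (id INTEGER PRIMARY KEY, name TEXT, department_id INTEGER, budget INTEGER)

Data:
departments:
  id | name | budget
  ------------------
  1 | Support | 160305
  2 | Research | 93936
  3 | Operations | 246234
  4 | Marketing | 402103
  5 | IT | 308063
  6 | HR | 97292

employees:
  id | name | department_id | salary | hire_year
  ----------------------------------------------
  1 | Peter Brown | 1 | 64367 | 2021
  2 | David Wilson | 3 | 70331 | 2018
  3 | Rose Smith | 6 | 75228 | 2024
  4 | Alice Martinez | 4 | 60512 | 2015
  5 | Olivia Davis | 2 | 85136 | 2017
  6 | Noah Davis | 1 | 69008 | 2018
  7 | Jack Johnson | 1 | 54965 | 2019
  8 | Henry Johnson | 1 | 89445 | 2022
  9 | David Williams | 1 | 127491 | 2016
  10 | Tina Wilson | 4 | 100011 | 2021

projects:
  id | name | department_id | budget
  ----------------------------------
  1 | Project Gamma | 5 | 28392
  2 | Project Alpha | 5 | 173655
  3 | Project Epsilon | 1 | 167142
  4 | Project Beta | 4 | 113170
SELECT department_id, COUNT(*) AS n FROM employees GROUP BY department_id HAVING COUNT(*) >= 2

Execution result:
department_id | n
1 | 5
4 | 2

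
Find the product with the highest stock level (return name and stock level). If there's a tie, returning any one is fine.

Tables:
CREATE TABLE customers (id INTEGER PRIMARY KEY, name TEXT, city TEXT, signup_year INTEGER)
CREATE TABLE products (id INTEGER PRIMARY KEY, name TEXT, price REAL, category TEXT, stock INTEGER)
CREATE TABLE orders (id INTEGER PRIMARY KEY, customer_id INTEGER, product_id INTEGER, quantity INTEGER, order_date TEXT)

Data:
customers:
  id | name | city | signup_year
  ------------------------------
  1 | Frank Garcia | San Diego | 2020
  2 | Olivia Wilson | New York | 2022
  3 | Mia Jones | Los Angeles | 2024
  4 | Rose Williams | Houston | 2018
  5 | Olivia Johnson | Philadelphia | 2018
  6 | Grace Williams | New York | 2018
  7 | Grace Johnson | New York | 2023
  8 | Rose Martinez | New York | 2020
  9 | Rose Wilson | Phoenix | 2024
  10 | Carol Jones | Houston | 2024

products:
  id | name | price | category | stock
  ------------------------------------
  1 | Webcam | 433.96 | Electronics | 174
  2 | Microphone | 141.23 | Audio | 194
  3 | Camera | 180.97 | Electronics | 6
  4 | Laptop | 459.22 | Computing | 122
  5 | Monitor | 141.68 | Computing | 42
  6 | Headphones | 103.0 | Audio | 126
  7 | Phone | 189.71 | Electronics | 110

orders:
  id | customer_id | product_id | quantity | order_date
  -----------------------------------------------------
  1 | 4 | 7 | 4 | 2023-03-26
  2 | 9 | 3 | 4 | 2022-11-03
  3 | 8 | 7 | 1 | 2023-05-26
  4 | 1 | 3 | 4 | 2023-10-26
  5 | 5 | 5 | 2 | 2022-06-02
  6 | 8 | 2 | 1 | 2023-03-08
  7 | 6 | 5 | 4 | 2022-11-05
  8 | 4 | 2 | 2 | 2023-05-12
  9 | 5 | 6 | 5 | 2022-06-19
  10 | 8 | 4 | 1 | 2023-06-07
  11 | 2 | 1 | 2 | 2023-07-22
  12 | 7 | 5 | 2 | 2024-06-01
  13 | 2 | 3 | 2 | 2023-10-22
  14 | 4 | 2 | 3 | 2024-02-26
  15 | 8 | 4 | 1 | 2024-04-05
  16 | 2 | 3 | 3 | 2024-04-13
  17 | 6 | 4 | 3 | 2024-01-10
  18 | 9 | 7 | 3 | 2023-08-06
SELECT name, stock FROM products ORDER BY stock DESC LIMIT 1

Execution result:
name | stock
Microphone | 194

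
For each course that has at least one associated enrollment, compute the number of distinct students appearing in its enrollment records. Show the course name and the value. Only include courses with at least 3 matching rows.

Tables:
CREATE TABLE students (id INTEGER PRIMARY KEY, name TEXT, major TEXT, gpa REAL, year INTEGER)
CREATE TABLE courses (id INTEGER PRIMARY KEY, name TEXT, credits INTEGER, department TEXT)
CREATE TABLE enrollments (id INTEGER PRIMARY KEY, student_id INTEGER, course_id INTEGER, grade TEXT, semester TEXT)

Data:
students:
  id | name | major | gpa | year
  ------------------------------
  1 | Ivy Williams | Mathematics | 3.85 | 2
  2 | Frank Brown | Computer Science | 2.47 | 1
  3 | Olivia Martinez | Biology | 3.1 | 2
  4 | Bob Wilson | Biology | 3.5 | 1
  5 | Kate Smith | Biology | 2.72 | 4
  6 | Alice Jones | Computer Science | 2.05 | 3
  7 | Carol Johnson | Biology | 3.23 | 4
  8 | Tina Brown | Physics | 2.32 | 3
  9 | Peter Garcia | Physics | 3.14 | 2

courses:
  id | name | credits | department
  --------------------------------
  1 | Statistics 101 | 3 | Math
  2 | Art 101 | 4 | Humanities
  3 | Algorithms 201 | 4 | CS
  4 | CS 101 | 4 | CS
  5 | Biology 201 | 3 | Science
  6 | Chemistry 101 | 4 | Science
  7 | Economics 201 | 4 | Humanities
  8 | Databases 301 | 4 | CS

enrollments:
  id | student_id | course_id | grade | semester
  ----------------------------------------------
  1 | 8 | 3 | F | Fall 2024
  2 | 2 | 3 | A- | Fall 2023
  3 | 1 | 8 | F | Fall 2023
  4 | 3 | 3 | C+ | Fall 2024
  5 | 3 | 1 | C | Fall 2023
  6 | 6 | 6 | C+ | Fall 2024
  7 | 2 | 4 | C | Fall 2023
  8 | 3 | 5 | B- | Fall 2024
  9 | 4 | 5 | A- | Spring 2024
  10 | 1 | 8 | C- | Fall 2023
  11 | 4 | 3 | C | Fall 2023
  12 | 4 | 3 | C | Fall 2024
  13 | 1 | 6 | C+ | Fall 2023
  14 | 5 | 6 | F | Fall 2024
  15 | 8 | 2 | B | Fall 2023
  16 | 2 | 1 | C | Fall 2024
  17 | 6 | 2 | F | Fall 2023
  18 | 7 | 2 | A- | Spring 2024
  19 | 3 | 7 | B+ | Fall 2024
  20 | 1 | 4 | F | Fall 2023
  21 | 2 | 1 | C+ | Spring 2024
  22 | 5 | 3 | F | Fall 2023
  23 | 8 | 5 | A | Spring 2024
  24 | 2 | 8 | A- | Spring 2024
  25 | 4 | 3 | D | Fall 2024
SELECT p.name, COUNT(DISTINCT c.student_id) AS distinct_student_count FROM enrollments c JOIN courses p ON c.course_id = p.id GROUP BY p.id, p.name HAVING COUNT(*) >= 3

Execution result:
name | distinct_student_count
Statistics 101 | 2
Art 101 | 3
Algorithms 201 | 5
Biology 201 | 3
Chemistry 101 | 3
Databases 301 | 2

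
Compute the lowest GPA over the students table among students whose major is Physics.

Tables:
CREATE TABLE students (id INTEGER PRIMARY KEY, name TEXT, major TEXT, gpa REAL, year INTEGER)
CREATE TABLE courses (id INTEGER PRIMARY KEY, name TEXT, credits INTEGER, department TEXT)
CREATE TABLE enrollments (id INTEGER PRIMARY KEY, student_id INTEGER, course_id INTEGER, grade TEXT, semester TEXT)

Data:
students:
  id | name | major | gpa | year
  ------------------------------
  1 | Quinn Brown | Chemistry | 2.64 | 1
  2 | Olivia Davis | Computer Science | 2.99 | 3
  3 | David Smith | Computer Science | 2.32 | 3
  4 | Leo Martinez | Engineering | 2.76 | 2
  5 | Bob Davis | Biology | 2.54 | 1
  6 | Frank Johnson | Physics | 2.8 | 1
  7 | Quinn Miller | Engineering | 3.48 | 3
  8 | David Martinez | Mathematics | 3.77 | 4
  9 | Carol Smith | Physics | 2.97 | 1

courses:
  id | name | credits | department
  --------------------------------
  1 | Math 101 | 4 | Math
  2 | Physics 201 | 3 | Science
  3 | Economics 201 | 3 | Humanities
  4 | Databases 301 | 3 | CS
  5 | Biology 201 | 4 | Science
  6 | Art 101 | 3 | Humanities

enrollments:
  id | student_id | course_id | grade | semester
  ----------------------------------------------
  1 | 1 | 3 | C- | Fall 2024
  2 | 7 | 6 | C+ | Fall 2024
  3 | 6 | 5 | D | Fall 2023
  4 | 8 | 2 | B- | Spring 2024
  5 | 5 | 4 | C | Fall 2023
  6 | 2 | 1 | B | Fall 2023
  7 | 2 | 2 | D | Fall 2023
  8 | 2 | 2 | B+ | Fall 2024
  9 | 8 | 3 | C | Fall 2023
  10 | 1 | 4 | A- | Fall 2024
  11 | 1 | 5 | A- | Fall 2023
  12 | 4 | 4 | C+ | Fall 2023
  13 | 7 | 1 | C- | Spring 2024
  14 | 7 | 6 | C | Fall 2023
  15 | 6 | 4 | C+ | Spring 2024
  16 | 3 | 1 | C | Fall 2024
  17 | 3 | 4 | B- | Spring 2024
SELECT MIN(gpa) FROM students WHERE major = 'Physics'

Execution result:
2.80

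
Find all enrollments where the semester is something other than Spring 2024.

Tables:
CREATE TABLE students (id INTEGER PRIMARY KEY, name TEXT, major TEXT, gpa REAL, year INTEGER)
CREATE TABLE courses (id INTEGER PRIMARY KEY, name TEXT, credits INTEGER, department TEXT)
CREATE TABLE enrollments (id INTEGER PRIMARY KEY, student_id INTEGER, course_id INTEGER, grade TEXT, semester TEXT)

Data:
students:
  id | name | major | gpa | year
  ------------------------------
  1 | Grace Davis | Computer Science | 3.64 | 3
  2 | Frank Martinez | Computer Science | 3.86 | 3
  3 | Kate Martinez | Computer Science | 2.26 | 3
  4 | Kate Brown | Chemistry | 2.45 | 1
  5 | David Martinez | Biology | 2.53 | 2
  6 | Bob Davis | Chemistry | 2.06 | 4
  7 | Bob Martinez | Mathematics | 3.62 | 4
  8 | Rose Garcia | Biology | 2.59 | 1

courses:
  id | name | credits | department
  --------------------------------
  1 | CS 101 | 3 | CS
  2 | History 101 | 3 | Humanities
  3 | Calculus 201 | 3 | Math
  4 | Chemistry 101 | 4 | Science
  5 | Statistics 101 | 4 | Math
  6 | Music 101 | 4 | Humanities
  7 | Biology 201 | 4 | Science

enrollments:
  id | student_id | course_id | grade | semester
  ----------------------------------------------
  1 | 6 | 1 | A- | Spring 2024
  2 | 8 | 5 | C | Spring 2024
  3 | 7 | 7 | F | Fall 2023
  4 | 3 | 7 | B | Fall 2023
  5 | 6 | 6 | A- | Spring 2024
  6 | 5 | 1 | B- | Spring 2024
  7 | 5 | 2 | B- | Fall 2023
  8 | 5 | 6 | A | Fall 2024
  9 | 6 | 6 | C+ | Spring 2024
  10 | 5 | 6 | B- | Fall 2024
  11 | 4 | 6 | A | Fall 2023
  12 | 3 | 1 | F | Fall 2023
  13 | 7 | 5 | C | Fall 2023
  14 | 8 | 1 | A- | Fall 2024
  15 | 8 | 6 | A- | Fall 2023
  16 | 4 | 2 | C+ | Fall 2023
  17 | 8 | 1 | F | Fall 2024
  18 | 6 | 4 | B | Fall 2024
SELECT id, semester FROM enrollments WHERE semester <> 'Spring 2024'

Execution result:
id | semester
3 | Fall 2023
4 | Fall 2023
7 | Fall 2023
8 | Fall 2024
10 | Fall 2024
11 | Fall 2023
12 | Fall 2023
13 | Fall 2023
14 | Fall 2024
15 | Fall 2023
16 | Fall 2023
17 | Fall 2024
18 | Fall 2024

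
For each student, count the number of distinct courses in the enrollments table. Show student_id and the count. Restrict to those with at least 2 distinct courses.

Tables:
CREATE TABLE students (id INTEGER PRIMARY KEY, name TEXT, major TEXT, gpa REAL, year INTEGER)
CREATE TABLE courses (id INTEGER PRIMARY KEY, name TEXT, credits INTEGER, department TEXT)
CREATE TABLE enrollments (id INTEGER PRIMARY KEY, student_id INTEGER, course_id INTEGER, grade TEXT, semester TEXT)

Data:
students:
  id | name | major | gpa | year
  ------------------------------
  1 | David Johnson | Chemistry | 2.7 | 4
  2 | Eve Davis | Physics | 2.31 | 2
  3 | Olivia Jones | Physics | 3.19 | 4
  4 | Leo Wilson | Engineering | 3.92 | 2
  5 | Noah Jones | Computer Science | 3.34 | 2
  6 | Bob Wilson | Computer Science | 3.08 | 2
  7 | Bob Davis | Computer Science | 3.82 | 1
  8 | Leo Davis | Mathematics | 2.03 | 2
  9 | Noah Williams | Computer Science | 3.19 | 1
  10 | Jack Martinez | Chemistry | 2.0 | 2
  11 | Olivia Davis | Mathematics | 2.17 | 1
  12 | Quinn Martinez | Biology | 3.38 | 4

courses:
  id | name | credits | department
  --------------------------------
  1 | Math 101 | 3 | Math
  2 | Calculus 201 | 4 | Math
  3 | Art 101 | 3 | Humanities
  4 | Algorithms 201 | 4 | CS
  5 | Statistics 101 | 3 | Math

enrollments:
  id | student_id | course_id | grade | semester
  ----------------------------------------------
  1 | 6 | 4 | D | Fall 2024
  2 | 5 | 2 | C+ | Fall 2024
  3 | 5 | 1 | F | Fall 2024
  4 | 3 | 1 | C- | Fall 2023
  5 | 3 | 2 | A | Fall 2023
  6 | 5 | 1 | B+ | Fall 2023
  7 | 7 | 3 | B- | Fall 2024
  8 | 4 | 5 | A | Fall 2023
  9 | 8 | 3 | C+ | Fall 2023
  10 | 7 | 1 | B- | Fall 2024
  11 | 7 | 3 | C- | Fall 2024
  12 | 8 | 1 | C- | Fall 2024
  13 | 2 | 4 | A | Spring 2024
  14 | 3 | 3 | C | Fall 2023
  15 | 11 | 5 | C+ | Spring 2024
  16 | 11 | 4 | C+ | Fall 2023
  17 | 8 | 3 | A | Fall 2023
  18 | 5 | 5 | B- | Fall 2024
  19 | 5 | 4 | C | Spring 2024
SELECT student_id, COUNT(DISTINCT course_id) AS distinct_course_count FROM enrollments GROUP BY student_id HAVING COUNT(DISTINCT course_id) >= 2

Execution result:
student_id | distinct_course_count
3 | 3
5 | 4
7 | 2
8 | 2
11 | 2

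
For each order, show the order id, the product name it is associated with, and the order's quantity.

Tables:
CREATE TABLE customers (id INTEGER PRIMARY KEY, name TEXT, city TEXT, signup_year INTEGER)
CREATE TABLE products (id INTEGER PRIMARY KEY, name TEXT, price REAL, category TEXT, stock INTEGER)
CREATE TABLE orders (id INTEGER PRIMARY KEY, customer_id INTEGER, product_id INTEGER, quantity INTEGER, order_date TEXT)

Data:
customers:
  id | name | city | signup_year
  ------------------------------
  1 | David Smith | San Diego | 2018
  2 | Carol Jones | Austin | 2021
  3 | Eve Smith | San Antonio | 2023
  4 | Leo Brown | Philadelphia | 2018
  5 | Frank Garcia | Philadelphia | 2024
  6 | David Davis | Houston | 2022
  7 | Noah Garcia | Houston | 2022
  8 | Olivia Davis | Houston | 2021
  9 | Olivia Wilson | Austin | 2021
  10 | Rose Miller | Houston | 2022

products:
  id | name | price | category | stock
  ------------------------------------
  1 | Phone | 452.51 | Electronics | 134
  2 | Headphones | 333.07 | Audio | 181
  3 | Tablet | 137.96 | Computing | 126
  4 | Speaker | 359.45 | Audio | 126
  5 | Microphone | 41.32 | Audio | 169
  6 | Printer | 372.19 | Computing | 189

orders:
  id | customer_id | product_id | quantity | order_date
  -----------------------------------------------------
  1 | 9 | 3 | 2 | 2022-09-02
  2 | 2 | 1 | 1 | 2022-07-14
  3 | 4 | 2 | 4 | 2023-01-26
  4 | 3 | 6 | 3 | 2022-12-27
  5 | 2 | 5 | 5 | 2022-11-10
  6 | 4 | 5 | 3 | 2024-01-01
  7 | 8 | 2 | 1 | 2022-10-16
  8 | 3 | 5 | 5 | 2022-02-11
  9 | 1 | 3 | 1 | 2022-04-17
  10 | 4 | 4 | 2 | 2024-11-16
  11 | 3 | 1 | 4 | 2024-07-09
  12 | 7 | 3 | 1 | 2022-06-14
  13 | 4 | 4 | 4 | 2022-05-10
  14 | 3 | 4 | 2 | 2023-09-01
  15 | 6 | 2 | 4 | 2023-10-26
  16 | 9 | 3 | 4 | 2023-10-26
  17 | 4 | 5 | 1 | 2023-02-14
SELECT c.id, p.name AS product, c.quantity FROM orders c JOIN products p ON c.product_id = p.id

Execution result:
id | product | quantity
1 | Tablet | 2
2 | Phone | 1
3 | Headphones | 4
4 | Printer | 3
5 | Microphone | 5
6 | Microphone | 3
7 | Headphones | 1
8 | Microphone | 5
9 | Tablet | 1
10 | Speaker | 2
11 | Phone | 4
12 | Tablet | 1
13 | Speaker | 4
14 | Speaker | 2
15 | Headphones | 4
16 | Tablet | 4
17 | Microphone | 1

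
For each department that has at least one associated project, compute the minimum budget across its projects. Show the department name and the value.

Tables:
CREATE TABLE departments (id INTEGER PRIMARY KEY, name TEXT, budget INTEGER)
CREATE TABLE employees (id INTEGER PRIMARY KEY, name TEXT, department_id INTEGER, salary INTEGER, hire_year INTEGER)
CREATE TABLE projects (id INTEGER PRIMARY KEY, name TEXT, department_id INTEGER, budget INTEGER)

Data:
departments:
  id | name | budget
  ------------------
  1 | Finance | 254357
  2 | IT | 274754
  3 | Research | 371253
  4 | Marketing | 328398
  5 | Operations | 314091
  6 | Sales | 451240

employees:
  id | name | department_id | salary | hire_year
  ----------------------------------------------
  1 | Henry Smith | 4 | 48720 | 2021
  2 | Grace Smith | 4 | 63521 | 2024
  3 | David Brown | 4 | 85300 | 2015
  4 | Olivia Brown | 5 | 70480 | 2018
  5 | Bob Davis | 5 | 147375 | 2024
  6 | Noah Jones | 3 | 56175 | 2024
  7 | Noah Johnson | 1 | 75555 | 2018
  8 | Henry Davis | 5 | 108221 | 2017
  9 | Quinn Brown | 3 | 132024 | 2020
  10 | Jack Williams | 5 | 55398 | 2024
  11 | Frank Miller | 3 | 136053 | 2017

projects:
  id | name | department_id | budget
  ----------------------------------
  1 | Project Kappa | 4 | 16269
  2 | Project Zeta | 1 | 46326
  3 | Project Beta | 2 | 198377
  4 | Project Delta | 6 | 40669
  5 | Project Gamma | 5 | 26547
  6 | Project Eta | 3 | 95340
SELECT p.name, MIN(c.budget) AS min_budget FROM projects c JOIN departments p ON c.department_id = p.id GROUP BY p.id, p.name

Execution result:
name | min_budget
Finance | 46326
IT | 198377
Research | 95340
Marketing | 16269
Operations | 26547
Sales | 40669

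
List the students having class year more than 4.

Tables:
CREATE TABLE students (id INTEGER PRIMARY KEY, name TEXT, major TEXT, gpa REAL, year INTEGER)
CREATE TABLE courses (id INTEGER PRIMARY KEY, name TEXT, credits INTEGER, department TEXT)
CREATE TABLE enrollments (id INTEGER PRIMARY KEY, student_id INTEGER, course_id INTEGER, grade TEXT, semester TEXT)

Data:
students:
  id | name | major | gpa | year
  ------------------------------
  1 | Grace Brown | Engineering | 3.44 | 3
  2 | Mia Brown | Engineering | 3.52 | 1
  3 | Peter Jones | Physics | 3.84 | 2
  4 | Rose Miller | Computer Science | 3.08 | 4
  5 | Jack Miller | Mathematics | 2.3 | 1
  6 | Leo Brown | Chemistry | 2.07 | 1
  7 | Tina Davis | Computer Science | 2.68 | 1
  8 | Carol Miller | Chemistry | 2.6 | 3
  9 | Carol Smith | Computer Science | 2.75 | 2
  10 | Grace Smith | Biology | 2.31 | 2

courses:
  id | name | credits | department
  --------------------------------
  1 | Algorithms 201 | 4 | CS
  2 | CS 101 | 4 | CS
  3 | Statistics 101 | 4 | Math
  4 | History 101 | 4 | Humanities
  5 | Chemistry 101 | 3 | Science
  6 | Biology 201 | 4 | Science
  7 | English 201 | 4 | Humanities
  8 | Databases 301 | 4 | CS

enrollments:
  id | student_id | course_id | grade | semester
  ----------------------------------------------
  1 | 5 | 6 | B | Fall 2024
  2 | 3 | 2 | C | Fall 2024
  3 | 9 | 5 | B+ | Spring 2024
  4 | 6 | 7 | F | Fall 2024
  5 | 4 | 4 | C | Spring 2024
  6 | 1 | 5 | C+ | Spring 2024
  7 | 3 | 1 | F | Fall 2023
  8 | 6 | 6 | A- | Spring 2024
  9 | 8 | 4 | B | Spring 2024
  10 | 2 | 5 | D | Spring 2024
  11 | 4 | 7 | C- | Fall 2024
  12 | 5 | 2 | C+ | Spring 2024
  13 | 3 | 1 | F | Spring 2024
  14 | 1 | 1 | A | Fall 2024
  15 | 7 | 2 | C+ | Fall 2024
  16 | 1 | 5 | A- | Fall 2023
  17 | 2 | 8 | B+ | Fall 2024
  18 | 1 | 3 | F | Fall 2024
SELECT name, year FROM students WHERE year > 4

Execution result:
(no rows)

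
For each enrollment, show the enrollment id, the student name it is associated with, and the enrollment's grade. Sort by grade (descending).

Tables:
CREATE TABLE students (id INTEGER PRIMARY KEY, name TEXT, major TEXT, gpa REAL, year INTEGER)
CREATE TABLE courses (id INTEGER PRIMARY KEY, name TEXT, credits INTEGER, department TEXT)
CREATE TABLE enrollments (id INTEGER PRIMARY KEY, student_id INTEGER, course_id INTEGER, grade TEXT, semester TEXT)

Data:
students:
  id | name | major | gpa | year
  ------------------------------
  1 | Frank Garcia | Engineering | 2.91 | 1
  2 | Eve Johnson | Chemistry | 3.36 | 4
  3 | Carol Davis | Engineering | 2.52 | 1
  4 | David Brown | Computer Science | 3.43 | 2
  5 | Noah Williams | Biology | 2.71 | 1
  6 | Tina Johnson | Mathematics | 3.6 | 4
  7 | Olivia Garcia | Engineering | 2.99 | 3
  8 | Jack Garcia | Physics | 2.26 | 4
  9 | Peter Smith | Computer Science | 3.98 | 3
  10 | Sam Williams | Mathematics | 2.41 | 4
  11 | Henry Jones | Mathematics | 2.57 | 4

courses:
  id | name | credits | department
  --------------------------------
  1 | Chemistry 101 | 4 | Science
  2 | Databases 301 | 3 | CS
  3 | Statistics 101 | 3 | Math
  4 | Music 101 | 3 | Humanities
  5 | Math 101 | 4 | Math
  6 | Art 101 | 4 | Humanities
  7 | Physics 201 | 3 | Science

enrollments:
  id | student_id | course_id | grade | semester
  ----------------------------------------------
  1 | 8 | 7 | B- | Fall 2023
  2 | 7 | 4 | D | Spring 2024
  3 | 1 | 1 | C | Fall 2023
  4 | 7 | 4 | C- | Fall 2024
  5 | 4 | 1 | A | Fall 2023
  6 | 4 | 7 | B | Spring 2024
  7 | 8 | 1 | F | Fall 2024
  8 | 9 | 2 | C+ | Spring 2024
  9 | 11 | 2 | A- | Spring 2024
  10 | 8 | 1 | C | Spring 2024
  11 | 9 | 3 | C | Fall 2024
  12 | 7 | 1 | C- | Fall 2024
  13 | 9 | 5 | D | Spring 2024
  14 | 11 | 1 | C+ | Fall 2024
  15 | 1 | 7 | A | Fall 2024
SELECT c.id, p.name AS student, c.grade FROM enrollments c JOIN students p ON c.student_id = p.id ORDER BY c.grade DESC

Execution result:
id | student | grade
7 | Jack Garcia | F
2 | Olivia Garcia | D
13 | Peter Smith | D
4 | Olivia Garcia | C-
12 | Olivia Garcia | C-
8 | Peter Smith | C+
14 | Henry Jones | C+
3 | Frank Garcia | C
10 | Jack Garcia | C
11 | Peter Smith | C
1 | Jack Garcia | B-
6 | David Brown | B
9 | Henry Jones | A-
5 | David Brown | A
15 | Frank Garcia | A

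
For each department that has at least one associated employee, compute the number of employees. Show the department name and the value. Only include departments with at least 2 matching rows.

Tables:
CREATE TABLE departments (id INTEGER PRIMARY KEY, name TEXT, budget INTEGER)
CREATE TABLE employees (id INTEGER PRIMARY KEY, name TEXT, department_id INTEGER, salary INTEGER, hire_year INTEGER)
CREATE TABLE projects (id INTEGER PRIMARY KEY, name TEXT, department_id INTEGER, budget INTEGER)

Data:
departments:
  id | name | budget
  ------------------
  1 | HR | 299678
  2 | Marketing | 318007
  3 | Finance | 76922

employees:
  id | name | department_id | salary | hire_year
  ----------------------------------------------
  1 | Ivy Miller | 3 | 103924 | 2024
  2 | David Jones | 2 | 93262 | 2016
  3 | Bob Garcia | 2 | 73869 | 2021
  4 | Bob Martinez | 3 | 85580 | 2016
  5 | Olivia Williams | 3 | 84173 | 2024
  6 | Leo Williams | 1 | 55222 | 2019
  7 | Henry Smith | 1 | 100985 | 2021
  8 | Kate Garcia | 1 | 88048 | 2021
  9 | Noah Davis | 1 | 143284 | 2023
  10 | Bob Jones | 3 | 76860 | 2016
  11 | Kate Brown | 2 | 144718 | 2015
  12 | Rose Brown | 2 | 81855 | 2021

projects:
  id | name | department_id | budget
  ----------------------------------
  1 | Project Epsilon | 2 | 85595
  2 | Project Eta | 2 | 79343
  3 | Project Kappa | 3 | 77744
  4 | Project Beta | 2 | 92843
SELECT p.name, COUNT(*) AS n FROM employees c JOIN departments p ON c.department_id = p.id GROUP BY p.id, p.name HAVING COUNT(*) >= 2

Execution result:
name | n
HR | 4
Marketing | 4
Finance | 4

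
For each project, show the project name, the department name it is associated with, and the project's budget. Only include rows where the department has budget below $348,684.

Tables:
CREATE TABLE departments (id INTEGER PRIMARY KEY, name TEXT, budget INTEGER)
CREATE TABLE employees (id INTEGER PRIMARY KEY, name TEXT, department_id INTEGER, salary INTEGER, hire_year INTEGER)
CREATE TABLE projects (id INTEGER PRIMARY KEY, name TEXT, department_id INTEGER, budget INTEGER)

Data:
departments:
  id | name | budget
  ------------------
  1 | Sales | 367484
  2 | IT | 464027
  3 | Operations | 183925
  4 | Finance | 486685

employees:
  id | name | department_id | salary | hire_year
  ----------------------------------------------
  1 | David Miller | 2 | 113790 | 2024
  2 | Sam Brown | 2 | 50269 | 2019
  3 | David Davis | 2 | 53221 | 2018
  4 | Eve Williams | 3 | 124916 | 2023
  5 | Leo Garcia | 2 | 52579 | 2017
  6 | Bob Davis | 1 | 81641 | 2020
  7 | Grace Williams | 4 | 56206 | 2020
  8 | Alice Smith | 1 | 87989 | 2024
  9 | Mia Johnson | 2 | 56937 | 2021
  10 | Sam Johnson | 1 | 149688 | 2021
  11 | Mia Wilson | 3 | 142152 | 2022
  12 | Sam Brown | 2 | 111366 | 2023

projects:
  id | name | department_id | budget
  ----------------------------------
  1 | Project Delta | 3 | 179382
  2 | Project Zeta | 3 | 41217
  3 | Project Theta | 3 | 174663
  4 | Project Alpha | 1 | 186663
SELECT c.name, p.name AS department, c.budget FROM projects c JOIN departments p ON c.department_id = p.id WHERE p.budget < 348684

Execution result:
name | department | budget
Project Delta | Operations | 179382
Project Zeta | Operations | 41217
Project Theta | Operations | 174663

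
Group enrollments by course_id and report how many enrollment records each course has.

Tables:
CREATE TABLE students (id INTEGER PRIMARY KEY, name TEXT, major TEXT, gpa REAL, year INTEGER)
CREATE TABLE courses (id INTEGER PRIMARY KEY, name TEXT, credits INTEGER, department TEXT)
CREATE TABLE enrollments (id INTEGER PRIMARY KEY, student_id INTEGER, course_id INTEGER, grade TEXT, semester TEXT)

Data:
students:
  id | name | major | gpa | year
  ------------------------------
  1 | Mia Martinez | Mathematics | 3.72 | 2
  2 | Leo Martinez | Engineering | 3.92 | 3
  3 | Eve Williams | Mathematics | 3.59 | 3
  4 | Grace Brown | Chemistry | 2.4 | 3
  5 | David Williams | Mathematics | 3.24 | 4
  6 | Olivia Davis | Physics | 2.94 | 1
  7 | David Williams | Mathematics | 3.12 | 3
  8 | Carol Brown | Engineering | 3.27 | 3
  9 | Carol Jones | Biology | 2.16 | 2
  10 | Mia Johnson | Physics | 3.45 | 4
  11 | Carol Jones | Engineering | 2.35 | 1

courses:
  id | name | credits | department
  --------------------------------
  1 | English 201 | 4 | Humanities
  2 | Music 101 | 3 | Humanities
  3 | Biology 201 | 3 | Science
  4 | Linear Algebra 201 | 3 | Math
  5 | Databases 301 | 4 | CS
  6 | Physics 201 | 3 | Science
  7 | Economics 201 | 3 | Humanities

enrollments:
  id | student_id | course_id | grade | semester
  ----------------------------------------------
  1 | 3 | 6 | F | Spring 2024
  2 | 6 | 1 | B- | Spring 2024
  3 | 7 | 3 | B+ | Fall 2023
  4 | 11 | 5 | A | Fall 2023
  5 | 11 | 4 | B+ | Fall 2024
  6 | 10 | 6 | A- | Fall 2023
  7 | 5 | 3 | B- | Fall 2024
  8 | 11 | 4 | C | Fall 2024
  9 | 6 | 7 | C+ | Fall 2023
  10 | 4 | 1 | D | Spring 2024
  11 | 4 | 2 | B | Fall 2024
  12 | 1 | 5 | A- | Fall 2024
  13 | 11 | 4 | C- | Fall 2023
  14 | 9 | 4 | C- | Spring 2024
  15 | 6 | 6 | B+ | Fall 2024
SELECT course_id, COUNT(*) AS enrollment_count FROM enrollments GROUP BY course_id

Execution result:
course_id | enrollment_count
1 | 2
2 | 1
3 | 2
4 | 4
5 | 2
6 | 3
7 | 1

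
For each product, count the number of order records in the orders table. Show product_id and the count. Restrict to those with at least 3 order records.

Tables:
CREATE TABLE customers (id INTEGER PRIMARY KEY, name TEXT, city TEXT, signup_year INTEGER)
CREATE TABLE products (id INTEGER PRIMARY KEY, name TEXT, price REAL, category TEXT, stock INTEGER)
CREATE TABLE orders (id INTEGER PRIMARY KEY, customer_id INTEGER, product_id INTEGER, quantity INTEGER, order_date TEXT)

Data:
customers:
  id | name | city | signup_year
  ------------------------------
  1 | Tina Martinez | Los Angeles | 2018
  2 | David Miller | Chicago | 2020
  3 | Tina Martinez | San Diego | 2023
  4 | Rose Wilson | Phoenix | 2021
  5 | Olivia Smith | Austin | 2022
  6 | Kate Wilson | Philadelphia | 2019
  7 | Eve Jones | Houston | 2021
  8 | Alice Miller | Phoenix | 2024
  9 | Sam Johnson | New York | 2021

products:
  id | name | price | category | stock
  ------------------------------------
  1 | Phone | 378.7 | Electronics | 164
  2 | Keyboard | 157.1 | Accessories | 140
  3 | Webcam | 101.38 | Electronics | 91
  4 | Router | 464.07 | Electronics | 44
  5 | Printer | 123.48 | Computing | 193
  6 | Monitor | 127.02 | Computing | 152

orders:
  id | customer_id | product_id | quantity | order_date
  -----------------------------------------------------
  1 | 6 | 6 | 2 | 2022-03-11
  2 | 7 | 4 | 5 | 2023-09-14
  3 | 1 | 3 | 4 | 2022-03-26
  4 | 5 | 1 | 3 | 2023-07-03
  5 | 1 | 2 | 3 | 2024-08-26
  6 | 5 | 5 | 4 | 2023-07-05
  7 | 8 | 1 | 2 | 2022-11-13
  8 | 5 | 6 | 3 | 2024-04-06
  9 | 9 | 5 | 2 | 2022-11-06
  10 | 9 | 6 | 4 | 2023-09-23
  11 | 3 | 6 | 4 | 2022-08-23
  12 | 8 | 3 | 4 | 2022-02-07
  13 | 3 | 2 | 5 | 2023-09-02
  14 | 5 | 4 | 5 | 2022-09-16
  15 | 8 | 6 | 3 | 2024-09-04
SELECT product_id, COUNT(*) AS order_count FROM orders GROUP BY product_id HAVING COUNT(*) >= 3

Execution result:
product_id | order_count
6 | 5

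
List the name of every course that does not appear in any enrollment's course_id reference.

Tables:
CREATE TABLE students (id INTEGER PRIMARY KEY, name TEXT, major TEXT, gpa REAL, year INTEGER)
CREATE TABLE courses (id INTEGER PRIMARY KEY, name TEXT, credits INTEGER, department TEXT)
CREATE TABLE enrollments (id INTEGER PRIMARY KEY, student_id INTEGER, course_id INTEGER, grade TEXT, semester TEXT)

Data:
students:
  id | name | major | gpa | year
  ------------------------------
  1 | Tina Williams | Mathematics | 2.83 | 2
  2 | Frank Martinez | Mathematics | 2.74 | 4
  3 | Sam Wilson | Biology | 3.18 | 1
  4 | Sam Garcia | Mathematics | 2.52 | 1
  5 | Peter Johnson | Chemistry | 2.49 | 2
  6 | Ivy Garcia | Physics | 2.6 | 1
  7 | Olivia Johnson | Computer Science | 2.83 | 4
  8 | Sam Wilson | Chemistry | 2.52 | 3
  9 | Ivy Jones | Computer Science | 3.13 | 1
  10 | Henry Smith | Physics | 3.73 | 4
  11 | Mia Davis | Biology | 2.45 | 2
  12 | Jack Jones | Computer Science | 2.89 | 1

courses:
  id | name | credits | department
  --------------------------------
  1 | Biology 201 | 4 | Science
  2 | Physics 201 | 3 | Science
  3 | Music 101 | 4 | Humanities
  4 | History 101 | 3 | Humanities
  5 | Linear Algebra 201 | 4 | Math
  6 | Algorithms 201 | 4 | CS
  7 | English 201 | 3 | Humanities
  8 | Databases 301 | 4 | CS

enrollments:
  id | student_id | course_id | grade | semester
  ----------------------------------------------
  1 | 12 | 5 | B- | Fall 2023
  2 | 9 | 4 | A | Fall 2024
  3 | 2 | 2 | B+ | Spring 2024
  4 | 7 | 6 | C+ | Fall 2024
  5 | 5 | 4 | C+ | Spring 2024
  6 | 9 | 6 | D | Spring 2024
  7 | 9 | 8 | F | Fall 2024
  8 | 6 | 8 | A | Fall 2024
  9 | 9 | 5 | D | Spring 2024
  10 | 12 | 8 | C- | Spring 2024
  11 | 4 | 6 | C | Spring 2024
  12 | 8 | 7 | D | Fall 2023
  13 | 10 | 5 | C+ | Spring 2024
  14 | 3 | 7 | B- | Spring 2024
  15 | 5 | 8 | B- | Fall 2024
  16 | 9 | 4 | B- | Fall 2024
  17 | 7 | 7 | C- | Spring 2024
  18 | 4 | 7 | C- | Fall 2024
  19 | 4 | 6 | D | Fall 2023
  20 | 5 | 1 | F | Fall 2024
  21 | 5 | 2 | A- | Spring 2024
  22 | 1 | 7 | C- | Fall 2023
SELECT p.name FROM courses p LEFT JOIN enrollments c ON c.course_id = p.id WHERE c.id IS NULL

Execution result:
Music 101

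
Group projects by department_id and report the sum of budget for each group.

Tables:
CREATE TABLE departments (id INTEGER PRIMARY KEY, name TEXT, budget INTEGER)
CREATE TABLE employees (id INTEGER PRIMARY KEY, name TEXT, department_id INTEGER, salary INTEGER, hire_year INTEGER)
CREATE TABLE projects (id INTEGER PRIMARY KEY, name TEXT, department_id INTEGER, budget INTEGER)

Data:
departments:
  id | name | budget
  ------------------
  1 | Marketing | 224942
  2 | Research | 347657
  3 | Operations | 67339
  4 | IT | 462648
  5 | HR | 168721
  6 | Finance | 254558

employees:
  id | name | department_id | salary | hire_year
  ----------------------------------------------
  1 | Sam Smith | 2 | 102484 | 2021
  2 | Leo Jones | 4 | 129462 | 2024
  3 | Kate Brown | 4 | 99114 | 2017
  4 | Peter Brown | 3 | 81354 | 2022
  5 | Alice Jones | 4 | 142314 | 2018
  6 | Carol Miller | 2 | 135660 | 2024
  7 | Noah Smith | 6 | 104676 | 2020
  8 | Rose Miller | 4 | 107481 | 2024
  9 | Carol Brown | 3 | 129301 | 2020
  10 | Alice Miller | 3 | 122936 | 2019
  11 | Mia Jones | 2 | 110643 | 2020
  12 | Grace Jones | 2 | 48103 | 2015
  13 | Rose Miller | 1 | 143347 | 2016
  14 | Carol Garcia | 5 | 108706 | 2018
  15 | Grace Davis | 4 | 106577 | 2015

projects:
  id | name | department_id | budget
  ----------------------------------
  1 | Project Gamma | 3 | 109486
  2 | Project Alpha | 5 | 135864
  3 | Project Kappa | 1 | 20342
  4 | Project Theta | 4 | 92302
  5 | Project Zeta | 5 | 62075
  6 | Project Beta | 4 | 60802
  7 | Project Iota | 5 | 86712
SELECT department_id, SUM(budget) AS sum_budget FROM projects GROUP BY department_id

Execution result:
department_id | sum_budget
1 | 20342
3 | 109486
4 | 153104
5 | 284651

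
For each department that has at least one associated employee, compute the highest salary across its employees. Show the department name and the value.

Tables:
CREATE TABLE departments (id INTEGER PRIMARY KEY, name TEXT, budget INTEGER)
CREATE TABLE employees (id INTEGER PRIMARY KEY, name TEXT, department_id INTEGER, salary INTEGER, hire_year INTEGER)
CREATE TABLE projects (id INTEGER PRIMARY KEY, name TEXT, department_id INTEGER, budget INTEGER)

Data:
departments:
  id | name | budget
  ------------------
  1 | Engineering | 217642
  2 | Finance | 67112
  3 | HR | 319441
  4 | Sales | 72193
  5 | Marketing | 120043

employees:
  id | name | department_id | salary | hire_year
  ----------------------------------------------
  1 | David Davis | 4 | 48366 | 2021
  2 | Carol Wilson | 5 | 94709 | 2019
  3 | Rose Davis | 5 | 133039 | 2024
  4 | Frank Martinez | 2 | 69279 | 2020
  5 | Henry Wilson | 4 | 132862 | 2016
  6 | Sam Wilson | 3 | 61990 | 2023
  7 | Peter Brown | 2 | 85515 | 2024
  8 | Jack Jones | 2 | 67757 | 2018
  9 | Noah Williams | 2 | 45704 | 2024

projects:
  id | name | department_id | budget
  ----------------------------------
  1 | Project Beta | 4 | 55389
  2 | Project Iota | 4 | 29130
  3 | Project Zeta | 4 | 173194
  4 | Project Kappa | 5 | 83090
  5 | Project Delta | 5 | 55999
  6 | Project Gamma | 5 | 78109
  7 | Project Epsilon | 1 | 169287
SELECT p.name, MAX(c.salary) AS max_salary FROM employees c JOIN departments p ON c.department_id = p.id GROUP BY p.id, p.name

Execution result:
name | max_salary
Finance | 85515
HR | 61990
Sales | 132862
Marketing | 133039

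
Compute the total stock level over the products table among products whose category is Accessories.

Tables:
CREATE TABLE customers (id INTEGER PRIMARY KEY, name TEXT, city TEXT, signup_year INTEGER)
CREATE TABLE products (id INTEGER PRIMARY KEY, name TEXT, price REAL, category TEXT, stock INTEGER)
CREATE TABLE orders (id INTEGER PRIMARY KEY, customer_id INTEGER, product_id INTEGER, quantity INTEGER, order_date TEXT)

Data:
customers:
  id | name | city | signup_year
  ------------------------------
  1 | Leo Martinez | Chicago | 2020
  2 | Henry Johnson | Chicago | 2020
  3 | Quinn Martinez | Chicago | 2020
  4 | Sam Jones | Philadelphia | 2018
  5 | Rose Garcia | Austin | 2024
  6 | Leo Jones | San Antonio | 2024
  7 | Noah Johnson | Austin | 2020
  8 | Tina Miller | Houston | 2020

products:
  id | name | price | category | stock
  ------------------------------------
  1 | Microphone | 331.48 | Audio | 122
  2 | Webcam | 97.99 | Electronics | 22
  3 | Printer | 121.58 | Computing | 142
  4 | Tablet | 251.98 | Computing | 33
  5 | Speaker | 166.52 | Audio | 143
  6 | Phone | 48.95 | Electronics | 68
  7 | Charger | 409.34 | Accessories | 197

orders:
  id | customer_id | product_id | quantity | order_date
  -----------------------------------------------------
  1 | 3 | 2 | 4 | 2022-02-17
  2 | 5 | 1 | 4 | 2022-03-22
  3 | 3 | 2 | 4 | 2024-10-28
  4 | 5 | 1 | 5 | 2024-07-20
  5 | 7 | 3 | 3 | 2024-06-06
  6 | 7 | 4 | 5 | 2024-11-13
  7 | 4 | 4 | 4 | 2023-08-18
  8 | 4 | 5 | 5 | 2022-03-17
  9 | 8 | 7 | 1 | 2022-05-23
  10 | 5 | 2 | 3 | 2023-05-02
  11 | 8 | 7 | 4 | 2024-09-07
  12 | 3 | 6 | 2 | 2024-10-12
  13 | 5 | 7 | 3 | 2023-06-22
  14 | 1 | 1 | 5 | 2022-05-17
SELECT SUM(stock) FROM products WHERE category = 'Accessories'

Execution result:
197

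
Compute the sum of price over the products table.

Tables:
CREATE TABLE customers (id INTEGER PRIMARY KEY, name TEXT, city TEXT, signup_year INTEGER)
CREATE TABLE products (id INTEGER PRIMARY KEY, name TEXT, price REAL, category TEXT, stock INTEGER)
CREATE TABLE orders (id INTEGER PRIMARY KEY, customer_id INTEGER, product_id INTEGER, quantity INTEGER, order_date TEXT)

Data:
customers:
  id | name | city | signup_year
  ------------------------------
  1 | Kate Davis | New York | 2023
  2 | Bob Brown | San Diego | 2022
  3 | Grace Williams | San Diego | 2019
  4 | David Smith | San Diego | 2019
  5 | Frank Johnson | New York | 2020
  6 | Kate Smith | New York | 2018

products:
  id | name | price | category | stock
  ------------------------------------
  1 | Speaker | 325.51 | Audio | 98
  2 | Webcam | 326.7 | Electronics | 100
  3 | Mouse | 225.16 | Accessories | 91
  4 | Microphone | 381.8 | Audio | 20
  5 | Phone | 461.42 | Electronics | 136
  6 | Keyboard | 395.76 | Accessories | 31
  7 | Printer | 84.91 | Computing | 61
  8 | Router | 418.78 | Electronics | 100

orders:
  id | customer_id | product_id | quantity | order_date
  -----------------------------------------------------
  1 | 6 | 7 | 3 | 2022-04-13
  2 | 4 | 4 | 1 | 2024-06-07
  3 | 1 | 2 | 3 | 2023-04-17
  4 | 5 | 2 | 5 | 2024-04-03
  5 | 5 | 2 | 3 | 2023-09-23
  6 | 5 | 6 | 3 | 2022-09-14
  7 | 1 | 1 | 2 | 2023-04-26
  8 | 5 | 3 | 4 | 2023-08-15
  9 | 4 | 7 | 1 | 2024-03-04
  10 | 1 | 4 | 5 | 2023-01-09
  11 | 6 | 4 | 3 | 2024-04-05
SELECT SUM(price) FROM products

Execution result:
2620.04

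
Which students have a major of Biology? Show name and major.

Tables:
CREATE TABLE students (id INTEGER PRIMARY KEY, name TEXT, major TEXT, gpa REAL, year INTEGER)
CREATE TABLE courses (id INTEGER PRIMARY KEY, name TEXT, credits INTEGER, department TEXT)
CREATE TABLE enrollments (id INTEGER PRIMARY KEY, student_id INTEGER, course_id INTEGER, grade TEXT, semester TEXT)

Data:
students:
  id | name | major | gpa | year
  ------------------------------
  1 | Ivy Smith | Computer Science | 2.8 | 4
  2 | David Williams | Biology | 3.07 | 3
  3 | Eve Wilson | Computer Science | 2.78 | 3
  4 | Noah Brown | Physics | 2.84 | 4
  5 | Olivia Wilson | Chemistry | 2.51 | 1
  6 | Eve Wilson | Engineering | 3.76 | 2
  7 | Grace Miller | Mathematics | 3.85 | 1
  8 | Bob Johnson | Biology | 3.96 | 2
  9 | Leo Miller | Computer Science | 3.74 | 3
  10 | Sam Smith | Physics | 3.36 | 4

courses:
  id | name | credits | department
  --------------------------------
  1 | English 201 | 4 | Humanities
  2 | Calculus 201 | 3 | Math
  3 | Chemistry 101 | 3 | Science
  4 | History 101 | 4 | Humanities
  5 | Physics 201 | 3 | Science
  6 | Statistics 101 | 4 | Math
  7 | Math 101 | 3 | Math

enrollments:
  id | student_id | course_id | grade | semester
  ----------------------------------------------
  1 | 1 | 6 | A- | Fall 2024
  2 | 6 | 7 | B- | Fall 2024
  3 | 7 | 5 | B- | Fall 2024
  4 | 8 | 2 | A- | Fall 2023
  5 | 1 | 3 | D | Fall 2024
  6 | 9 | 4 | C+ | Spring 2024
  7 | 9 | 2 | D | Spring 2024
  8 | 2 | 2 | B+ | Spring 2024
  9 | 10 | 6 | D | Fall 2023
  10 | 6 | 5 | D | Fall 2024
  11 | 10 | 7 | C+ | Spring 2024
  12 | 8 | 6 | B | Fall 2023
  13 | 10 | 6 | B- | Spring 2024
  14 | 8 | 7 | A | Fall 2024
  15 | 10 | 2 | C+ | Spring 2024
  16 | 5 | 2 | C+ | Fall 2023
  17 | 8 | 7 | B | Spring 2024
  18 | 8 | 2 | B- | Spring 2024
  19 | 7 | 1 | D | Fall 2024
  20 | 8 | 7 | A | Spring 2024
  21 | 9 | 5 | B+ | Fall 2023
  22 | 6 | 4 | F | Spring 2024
SELECT name, major FROM students WHERE major = 'Biology'

Execution result:
name | major
David Williams | Biology
Bob Johnson | Biology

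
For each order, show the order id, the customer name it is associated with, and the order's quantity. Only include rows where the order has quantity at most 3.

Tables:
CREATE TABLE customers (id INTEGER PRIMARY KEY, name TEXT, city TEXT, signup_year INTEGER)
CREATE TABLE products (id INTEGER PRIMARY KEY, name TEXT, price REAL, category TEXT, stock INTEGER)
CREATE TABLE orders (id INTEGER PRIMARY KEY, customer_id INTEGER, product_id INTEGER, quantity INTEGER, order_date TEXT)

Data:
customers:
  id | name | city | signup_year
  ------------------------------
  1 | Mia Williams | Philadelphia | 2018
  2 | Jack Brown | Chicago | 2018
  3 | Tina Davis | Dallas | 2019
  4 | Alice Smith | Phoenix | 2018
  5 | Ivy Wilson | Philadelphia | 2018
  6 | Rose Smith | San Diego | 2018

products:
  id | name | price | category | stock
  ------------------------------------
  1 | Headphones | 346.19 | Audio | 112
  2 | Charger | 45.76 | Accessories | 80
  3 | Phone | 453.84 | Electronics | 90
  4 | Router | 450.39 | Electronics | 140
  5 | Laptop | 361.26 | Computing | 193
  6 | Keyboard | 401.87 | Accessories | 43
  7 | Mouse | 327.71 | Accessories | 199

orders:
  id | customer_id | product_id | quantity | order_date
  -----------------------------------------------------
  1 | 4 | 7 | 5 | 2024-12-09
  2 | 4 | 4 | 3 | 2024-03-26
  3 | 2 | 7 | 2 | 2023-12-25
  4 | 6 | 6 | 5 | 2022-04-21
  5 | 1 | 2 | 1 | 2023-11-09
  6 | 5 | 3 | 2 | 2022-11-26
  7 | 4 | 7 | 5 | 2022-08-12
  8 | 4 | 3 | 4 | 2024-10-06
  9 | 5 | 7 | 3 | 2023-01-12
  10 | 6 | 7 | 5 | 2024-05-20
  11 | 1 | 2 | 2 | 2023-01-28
SELECT c.id, p.name AS customer, c.quantity FROM orders c JOIN customers p ON c.customer_id = p.id WHERE c.quantity <= 3

Execution result:
id | customer | quantity
2 | Alice Smith | 3
3 | Jack Brown | 2
5 | Mia Williams | 1
6 | Ivy Wilson | 2
9 | Ivy Wilson | 3
11 | Mia Williams | 2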